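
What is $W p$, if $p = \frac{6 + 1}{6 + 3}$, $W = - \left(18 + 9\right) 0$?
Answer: $0$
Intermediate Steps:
$W = 0$ ($W = - 27 \cdot 0 = \left(-1\right) 0 = 0$)
$p = \frac{7}{9} \approx 0.77778$
$W p = 0 \cdot \frac{7}{9} = 0$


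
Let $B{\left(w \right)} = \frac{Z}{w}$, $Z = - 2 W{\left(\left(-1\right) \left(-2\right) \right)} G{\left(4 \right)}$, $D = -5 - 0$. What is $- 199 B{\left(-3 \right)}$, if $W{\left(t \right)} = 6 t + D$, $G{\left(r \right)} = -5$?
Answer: $\frac{13930}{3} \approx 4643.3$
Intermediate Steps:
$D = -5$ ($D = -5 + 0 = -5$)
$W{\left(t \right)} = -5 + 6 t$ ($W{\left(t \right)} = 6 t - 5 = -5 + 6 t$)
$Z = 70$ ($Z = - 2 \left(-5 + 6 \left(\left(-1\right) \left(-2\right)\right)\right) \left(-5\right) = - 2 \left(-5 + 6 \cdot 2\right) \left(-5\right) = - 2 \left(-5 + 12\right) \left(-5\right) = \left(-2\right) 7 \left(-5\right) = \left(-14\right) \left(-5\right) = 70$)
$B{\left(w \right)} = \frac{70}{w}$
$- 199 B{\left(-3 \right)} = - 199 \frac{70}{-3} = - 199 \cdot 70 \left(- \frac{1}{3}\right) = \left(-199\right) \left(- \frac{70}{3}\right) = \frac{13930}{3}$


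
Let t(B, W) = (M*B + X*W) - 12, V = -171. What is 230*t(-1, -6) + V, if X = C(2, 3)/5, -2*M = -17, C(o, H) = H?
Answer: -5714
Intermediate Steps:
M = 17/2 (M = -½*(-17) = 17/2 ≈ 8.5000)
X = ⅗ (X = 3/5 = 3*(⅕) = ⅗ ≈ 0.60000)
t(B, W) = -12 + 3*W/5 + 17*B/2 (t(B, W) = (17*B/2 + 3*W/5) - 12 = (3*W/5 + 17*B/2) - 12 = -12 + 3*W/5 + 17*B/2)
230*t(-1, -6) + V = 230*(-12 + (⅗)*(-6) + (17/2)*(-1)) - 171 = 230*(-12 - 18/5 - 17/2) - 171 = 230*(-241/10) - 171 = -5543 - 171 = -5714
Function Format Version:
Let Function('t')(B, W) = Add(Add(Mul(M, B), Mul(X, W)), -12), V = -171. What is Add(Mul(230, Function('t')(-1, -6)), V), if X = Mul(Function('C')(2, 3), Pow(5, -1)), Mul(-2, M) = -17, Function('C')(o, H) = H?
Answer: -5714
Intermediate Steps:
M = Rational(17, 2) (M = Mul(Rational(-1, 2), -17) = Rational(17, 2) ≈ 8.5000)
X = Rational(3, 5) (X = Mul(3, Pow(5, -1)) = Mul(3, Rational(1, 5)) = Rational(3, 5) ≈ 0.60000)
Function('t')(B, W) = Add(-12, Mul(Rational(3, 5), W), Mul(Rational(17, 2), B)) (Function('t')(B, W) = Add(Add(Mul(Rational(17, 2), B), Mul(Rational(3, 5), W)), -12) = Add(Add(Mul(Rational(3, 5), W), Mul(Rational(17, 2), B)), -12) = Add(-12, Mul(Rational(3, 5), W), Mul(Rational(17, 2), B)))
Add(Mul(230, Function('t')(-1, -6)), V) = Add(Mul(230, Add(-12, Mul(Rational(3, 5), -6), Mul(Rational(17, 2), -1))), -171) = Add(Mul(230, Add(-12, Rational(-18, 5), Rational(-17, 2))), -171) = Add(Mul(230, Rational(-241, 10)), -171) = Add(-5543, -171) = -5714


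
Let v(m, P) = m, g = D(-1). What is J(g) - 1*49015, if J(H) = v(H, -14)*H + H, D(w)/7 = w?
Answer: -48973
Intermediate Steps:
D(w) = 7*w
g = -7 (g = 7*(-1) = -7)
J(H) = H + H**2 (J(H) = H*H + H = H**2 + H = H + H**2)
J(g) - 1*49015 = -7*(1 - 7) - 1*49015 = -7*(-6) - 49015 = 42 - 49015 = -48973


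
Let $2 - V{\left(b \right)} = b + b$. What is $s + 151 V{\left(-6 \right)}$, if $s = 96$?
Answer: $2210$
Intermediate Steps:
$V{\left(b \right)} = 2 - 2 b$ ($V{\left(b \right)} = 2 - \left(b + b\right) = 2 - 2 b$)
$s + 151 V{\left(-6 \right)} = 96 + 151 \left(2 - -12\right) = 96 + 151 \left(2 + 12\right) = 96 + 151 \cdot 14 = 96 + 2114 = 2210$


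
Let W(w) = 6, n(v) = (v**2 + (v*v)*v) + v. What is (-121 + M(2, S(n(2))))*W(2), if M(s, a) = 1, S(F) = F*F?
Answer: -720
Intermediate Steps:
n(v) = v + v**2 + v**3 (n(v) = (v**2 + v**2*v) + v = (v**2 + v**3) + v = v + v**2 + v**3)
S(F) = F**2
(-121 + M(2, S(n(2))))*W(2) = (-121 + 1)*6 = -120*6 = -720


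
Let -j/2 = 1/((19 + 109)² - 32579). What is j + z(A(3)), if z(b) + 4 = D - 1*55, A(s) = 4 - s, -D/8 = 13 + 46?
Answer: -8599543/16195 ≈ -531.00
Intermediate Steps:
D = -472 (D = -8*(13 + 46) = -8*59 = -472)
z(b) = -531 (z(b) = -4 + (-472 - 1*55) = -4 + (-472 - 55) = -4 - 527 = -531)
j = 2/16195 (j = -2/((19 + 109)² - 32579) = -2/(128² - 32579) = -2/(16384 - 32579) = -2/(-16195) = -2*(-1/16195) = 2/16195 ≈ 0.00012350)
j + z(A(3)) = 2/16195 - 531 = -8599543/16195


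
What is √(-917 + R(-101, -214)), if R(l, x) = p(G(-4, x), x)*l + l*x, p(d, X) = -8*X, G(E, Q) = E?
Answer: I*√152215 ≈ 390.15*I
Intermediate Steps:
R(l, x) = -7*l*x (R(l, x) = (-8*x)*l + l*x = -8*l*x + l*x = -7*l*x)
√(-917 + R(-101, -214)) = √(-917 - 7*(-101)*(-214)) = √(-917 - 151298) = √(-152215) = I*√152215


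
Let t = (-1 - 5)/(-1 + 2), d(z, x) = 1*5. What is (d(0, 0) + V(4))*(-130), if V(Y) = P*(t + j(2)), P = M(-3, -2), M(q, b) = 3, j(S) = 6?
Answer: -650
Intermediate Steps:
d(z, x) = 5
t = -6 (t = -6/1 = -6*1 = -6)
P = 3
V(Y) = 0 (V(Y) = 3*(-6 + 6) = 3*0 = 0)
(d(0, 0) + V(4))*(-130) = (5 + 0)*(-130) = 5*(-130) = -650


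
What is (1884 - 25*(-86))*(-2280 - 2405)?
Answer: -18899290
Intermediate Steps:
(1884 - 25*(-86))*(-2280 - 2405) = (1884 + 2150)*(-4685) = 4034*(-4685) = -18899290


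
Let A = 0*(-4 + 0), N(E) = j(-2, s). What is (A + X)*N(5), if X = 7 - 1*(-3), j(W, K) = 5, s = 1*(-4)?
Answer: 50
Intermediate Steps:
s = -4
X = 10 (X = 7 + 3 = 10)
N(E) = 5
A = 0 (A = 0*(-4) = 0)
(A + X)*N(5) = (0 + 10)*5 = 10*5 = 50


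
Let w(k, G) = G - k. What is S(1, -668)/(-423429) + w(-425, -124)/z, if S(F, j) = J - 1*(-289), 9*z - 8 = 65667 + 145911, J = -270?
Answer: 1143049027/89591648394 ≈ 0.012758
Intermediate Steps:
z = 211586/9 (z = 8/9 + (65667 + 145911)/9 = 8/9 + (⅑)*211578 = 8/9 + 70526/3 = 211586/9 ≈ 23510.)
S(F, j) = 19 (S(F, j) = -270 - 1*(-289) = -270 + 289 = 19)
S(1, -668)/(-423429) + w(-425, -124)/z = 19/(-423429) + (-124 - 1*(-425))/(211586/9) = 19*(-1/423429) + (-124 + 425)*(9/211586) = -19/423429 + 301*(9/211586) = -19/423429 + 2709/211586 = 1143049027/89591648394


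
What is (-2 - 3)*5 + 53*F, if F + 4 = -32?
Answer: -1933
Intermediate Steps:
F = -36 (F = -4 - 32 = -36)
(-2 - 3)*5 + 53*F = (-2 - 3)*5 + 53*(-36) = -5*5 - 1908 = -25 - 1908 = -1933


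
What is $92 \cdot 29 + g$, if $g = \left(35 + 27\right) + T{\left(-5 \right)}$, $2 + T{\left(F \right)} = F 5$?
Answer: $2703$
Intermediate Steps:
$T{\left(F \right)} = -2 + 5 F$ ($T{\left(F \right)} = -2 + F 5 = -2 + 5 F$)
$g = 35$ ($g = \left(35 + 27\right) + \left(-2 + 5 \left(-5\right)\right) = 62 - 27 = 35$)
$92 \cdot 29 + g = 92 \cdot 29 + 35 = 2668 + 35 = 2703$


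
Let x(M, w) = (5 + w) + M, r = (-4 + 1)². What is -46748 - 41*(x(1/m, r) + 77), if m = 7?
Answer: -353394/7 ≈ -50485.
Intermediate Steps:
r = 9 (r = (-3)² = 9)
x(M, w) = 5 + M + w
-46748 - 41*(x(1/m, r) + 77) = -46748 - 41*((5 + 1/7 + 9) + 77) = -46748 - 41*((5 + ⅐ + 9) + 77) = -46748 - 41*(99/7 + 77) = -46748 - 41*638/7 = -46748 - 26158/7 = -353394/7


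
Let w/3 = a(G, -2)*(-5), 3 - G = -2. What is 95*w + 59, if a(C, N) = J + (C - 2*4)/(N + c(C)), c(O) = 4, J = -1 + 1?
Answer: 4393/2 ≈ 2196.5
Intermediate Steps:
J = 0
G = 5 (G = 3 - 1*(-2) = 3 + 2 = 5)
a(C, N) = (-8 + C)/(4 + N) (a(C, N) = 0 + (C - 2*4)/(N + 4) = 0 + (C - 8)/(4 + N) = 0 + (-8 + C)/(4 + N) = (-8 + C)/(4 + N))
w = 45/2 (w = 3*(((-8 + 5)/(4 - 2))*(-5)) = 3*((-3/2)*(-5)) = 3*(((½)*(-3))*(-5)) = 3*(-3/2*(-5)) = 3*(15/2) = 45/2 ≈ 22.500)
95*w + 59 = 95*(45/2) + 59 = 4275/2 + 59 = 4393/2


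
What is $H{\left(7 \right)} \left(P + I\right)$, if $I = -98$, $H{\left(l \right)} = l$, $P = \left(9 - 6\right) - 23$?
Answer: $-826$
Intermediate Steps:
$P = -20$ ($P = 3 - 23 = -20$)
$H{\left(7 \right)} \left(P + I\right) = 7 \left(-20 - 98\right) = 7 \left(-118\right) = -826$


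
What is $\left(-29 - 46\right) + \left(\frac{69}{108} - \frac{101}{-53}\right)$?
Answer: $- \frac{138245}{1908} \approx -72.455$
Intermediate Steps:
$\left(-29 - 46\right) + \left(\frac{69}{108} - \frac{101}{-53}\right) = -75 + \left(69 \cdot \frac{1}{108} - - \frac{101}{53}\right) = -75 + \left(\frac{23}{36} + \frac{101}{53}\right) = -75 + \frac{4855}{1908} = - \frac{138245}{1908}$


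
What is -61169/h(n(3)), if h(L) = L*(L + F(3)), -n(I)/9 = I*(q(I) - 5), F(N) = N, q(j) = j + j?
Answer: -61169/648 ≈ -94.397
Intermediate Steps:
q(j) = 2*j
n(I) = -9*I*(-5 + 2*I) (n(I) = -9*I*(2*I - 5) = -9*I*(-5 + 2*I))
h(L) = L*(3 + L) (h(L) = L*(L + 3) = L*(3 + L))
-61169/h(n(3)) = -61169*1/(27*(3 + 9*3*(5 - 2*3))*(5 - 2*3)) = -61169*1/(27*(3 + 9*3*(5 - 6))*(5 - 6)) = -61169*(-1/(27*(3 + 9*3*(-1)))) = -61169*(-1/(27*(3 - 27))) = -61169/((-27*(-24))) = -61169/648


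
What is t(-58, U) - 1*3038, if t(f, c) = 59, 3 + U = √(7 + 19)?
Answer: -2979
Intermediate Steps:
U = -3 + √26 (U = -3 + √(7 + 19) = -3 + √26 ≈ 2.0990)
t(-58, U) - 1*3038 = 59 - 1*3038 = 59 - 3038 = -2979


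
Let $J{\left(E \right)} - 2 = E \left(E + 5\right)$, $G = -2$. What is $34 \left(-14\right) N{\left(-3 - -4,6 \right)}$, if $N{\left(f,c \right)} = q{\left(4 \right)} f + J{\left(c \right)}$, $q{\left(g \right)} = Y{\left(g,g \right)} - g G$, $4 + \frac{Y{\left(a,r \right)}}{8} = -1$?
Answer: $-17136$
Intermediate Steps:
$Y{\left(a,r \right)} = -40$ ($Y{\left(a,r \right)} = -32 + 8 \left(-1\right) = -32 - 8 = -40$)
$q{\left(g \right)} = -40 + 2 g$ ($q{\left(g \right)} = -40 - g \left(-2\right) = -40 - - 2 g = -40 + 2 g$)
$J{\left(E \right)} = 2 + E \left(5 + E\right)$ ($J{\left(E \right)} = 2 + E \left(E + 5\right) = 2 + E \left(5 + E\right)$)
$N{\left(f,c \right)} = 2 + c^{2} - 32 f + 5 c$ ($N{\left(f,c \right)} = \left(-40 + 2 \cdot 4\right) f + \left(2 + c^{2} + 5 c\right) = \left(-40 + 8\right) f + \left(2 + c^{2} + 5 c\right) = - 32 f + \left(2 + c^{2} + 5 c\right) = 2 + c^{2} - 32 f + 5 c$)
$34 \left(-14\right) N{\left(-3 - -4,6 \right)} = 34 \left(-14\right) \left(2 + 6^{2} - 32 \left(-3 - -4\right) + 5 \cdot 6\right) = - 476 \left(2 + 36 - 32 \left(-3 + 4\right) + 30\right) = - 476 \left(2 + 36 - 32 + 30\right) = \left(-476\right) 36 = -17136$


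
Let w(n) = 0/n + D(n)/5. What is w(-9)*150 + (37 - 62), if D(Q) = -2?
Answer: -85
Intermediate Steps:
w(n) = -⅖ (w(n) = 0/n - 2/5 = 0 - 2*⅕ = 0 - ⅖ = -⅖)
w(-9)*150 + (37 - 62) = -⅖*150 + (37 - 62) = -60 - 25 = -85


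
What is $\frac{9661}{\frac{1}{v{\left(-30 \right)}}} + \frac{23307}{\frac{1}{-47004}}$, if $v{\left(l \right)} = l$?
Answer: $-1095812058$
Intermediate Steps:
$\frac{9661}{\frac{1}{v{\left(-30 \right)}}} + \frac{23307}{\frac{1}{-47004}} = \frac{9661}{\frac{1}{-30}} + \frac{23307}{\frac{1}{-47004}} = \frac{9661}{- \frac{1}{30}} + \frac{23307}{- \frac{1}{47004}} = 9661 \left(-30\right) + 23307 \left(-47004\right) = -289830 - 1095522228 = -1095812058$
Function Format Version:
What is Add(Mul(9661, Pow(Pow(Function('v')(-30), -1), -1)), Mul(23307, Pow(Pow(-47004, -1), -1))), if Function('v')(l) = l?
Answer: -1095812058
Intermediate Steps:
Add(Mul(9661, Pow(Pow(Function('v')(-30), -1), -1)), Mul(23307, Pow(Pow(-47004, -1), -1))) = Add(Mul(9661, Pow(Pow(-30, -1), -1)), Mul(23307, Pow(Pow(-47004, -1), -1))) = Add(Mul(9661, Pow(Rational(-1, 30), -1)), Mul(23307, Pow(Rational(-1, 47004), -1))) = Add(Mul(9661, -30), Mul(23307, -47004)) = Add(-289830, -1095522228) = -1095812058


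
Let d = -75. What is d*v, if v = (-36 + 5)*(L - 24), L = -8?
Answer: -74400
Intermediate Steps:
v = 992 (v = (-36 + 5)*(-8 - 24) = -31*(-32) = 992)
d*v = -75*992 = -74400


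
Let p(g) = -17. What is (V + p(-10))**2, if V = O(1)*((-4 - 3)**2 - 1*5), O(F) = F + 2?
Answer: 13225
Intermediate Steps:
O(F) = 2 + F
V = 132 (V = (2 + 1)*((-4 - 3)**2 - 1*5) = 3*((-7)**2 - 5) = 3*(49 - 5) = 3*44 = 132)
(V + p(-10))**2 = (132 - 17)**2 = 115**2 = 13225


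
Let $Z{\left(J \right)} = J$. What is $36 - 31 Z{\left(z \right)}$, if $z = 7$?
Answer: $-181$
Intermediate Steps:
$36 - 31 Z{\left(z \right)} = 36 - 217 = -181$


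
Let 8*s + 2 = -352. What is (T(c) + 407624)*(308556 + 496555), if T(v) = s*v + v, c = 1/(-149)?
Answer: 195596948777547/596 ≈ 3.2818e+11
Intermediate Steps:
s = -177/4 (s = -¼ + (⅛)*(-352) = -¼ - 44 = -177/4 ≈ -44.250)
c = -1/149 ≈ -0.0067114
T(v) = -173*v/4 (T(v) = -177*v/4 + v = -173*v/4)
(T(c) + 407624)*(308556 + 496555) = (-173/4*(-1/149) + 407624)*(308556 + 496555) = (173/596 + 407624)*805111 = (242944077/596)*805111 = 195596948777547/596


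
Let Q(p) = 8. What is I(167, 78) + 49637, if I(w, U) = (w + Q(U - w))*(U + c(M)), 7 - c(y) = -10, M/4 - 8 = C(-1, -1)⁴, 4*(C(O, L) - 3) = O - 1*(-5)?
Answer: 66262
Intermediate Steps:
C(O, L) = 17/4 + O/4 (C(O, L) = 3 + (O - 1*(-5))/4 = 3 + (O + 5)/4 = 3 + (5 + O)/4 = 3 + (5/4 + O/4) = 17/4 + O/4)
M = 1056 (M = 32 + 4*(17/4 + (¼)*(-1))⁴ = 32 + 4*(17/4 - ¼)⁴ = 32 + 4*4⁴ = 32 + 4*256 = 32 + 1024 = 1056)
c(y) = 17 (c(y) = 7 - 1*(-10) = 7 + 10 = 17)
I(w, U) = (8 + w)*(17 + U) (I(w, U) = (w + 8)*(U + 17) = (8 + w)*(17 + U))
I(167, 78) + 49637 = (136 + 8*78 + 17*167 + 78*167) + 49637 = (136 + 624 + 2839 + 13026) + 49637 = 16625 + 49637 = 66262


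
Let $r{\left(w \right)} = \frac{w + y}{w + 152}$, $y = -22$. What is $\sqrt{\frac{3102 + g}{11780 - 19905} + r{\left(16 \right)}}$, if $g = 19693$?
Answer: $\frac{i \sqrt{58821035}}{4550} \approx 1.6856 i$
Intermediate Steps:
$r{\left(w \right)} = \frac{-22 + w}{152 + w}$ ($r{\left(w \right)} = \frac{w - 22}{w + 152} = \frac{-22 + w}{152 + w}$)
$\sqrt{\frac{3102 + g}{11780 - 19905} + r{\left(16 \right)}} = \sqrt{\frac{3102 + 19693}{11780 - 19905} + \frac{-22 + 16}{152 + 16}} = \sqrt{\frac{22795}{-8125} + \frac{1}{168} \left(-6\right)} = \sqrt{22795 \left(- \frac{1}{8125}\right) + \frac{1}{168} \left(-6\right)} = \sqrt{- \frac{4559}{1625} - \frac{1}{28}} = \sqrt{- \frac{129277}{45500}} = \frac{i \sqrt{58821035}}{4550}$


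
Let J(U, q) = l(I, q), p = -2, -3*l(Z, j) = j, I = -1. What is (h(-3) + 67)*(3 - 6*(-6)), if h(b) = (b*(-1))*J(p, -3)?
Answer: 2730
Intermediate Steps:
l(Z, j) = -j/3
J(U, q) = -q/3
h(b) = -b (h(b) = (b*(-1))*(-1/3*(-3)) = -b*1 = -b)
(h(-3) + 67)*(3 - 6*(-6)) = (-1*(-3) + 67)*(3 - 6*(-6)) = (3 + 67)*(3 + 36) = 70*39 = 2730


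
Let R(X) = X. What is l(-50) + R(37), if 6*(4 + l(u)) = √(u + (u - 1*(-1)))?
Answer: 33 + I*√11/2 ≈ 33.0 + 1.6583*I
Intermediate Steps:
l(u) = -4 + √(1 + 2*u)/6 (l(u) = -4 + √(u + (u - 1*(-1)))/6 = -4 + √(u + (u + 1))/6 = -4 + √(u + (1 + u))/6 = -4 + √(1 + 2*u)/6)
l(-50) + R(37) = (-4 + √(1 + 2*(-50))/6) + 37 = (-4 + √(1 - 100)/6) + 37 = (-4 + √(-99)/6) + 37 = (-4 + (3*I*√11)/6) + 37 = (-4 + I*√11/2) + 37 = 33 + I*√11/2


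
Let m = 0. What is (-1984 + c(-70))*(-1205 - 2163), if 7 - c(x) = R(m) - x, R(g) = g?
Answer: 6894296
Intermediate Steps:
c(x) = 7 + x (c(x) = 7 - (0 - x) = 7 - (-1)*x = 7 + x)
(-1984 + c(-70))*(-1205 - 2163) = (-1984 + (7 - 70))*(-1205 - 2163) = (-1984 - 63)*(-3368) = -2047*(-3368) = 6894296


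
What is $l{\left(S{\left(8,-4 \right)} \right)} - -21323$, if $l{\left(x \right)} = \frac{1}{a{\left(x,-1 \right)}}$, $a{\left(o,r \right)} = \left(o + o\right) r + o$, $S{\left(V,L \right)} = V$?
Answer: $\frac{170583}{8} \approx 21323.0$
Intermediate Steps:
$a{\left(o,r \right)} = o + 2 o r$ ($a{\left(o,r \right)} = 2 o r + o = o + 2 o r$)
$l{\left(x \right)} = - \frac{1}{x}$ ($l{\left(x \right)} = \frac{1}{x \left(1 + 2 \left(-1\right)\right)} = \frac{1}{x \left(1 - 2\right)} = \frac{1}{x \left(-1\right)} = \frac{1}{\left(-1\right) x} = - \frac{1}{x}$)
$l{\left(S{\left(8,-4 \right)} \right)} - -21323 = - \frac{1}{8} - -21323 = \left(-1\right) \frac{1}{8} + 21323 = - \frac{1}{8} + 21323 = \frac{170583}{8}$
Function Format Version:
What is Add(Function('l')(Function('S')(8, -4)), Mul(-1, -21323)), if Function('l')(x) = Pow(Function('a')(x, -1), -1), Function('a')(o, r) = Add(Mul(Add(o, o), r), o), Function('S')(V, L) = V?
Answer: Rational(170583, 8) ≈ 21323.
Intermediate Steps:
Function('a')(o, r) = Add(o, Mul(2, o, r)) (Function('a')(o, r) = Add(Mul(Mul(2, o), r), o) = Add(Mul(2, o, r), o) = Add(o, Mul(2, o, r)))
Function('l')(x) = Mul(-1, Pow(x, -1)) (Function('l')(x) = Pow(Mul(x, Add(1, Mul(2, -1))), -1) = Pow(Mul(x, Add(1, -2)), -1) = Pow(Mul(x, -1), -1) = Pow(Mul(-1, x), -1) = Mul(-1, Pow(x, -1)))
Add(Function('l')(Function('S')(8, -4)), Mul(-1, -21323)) = Add(Mul(-1, Pow(8, -1)), Mul(-1, -21323)) = Add(Mul(-1, Rational(1, 8)), 21323) = Add(Rational(-1, 8), 21323) = Rational(170583, 8)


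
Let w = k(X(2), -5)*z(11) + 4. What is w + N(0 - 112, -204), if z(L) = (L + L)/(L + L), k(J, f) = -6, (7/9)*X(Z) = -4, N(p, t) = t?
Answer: -206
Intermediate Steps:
X(Z) = -36/7 (X(Z) = (9/7)*(-4) = -36/7)
z(L) = 1 (z(L) = (2*L)/((2*L)) = (2*L)*(1/(2*L)) = 1)
w = -2 (w = -6*1 + 4 = -6 + 4 = -2)
w + N(0 - 112, -204) = -2 - 204 = -206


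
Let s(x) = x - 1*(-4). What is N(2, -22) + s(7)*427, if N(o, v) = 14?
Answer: 4711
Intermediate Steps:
s(x) = 4 + x (s(x) = x + 4 = 4 + x)
N(2, -22) + s(7)*427 = 14 + (4 + 7)*427 = 14 + 11*427 = 14 + 4697 = 4711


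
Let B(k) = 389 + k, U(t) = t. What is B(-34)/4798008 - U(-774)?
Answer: 3713658547/4798008 ≈ 774.00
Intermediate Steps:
B(-34)/4798008 - U(-774) = (389 - 34)/4798008 - 1*(-774) = 355*(1/4798008) + 774 = 355/4798008 + 774 = 3713658547/4798008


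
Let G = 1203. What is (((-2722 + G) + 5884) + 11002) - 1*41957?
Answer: -26590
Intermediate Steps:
(((-2722 + G) + 5884) + 11002) - 1*41957 = (((-2722 + 1203) + 5884) + 11002) - 1*41957 = ((-1519 + 5884) + 11002) - 41957 = (4365 + 11002) - 41957 = 15367 - 41957 = -26590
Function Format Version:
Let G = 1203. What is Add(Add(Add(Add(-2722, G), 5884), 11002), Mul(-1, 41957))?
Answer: -26590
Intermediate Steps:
Add(Add(Add(Add(-2722, G), 5884), 11002), Mul(-1, 41957)) = Add(Add(Add(Add(-2722, 1203), 5884), 11002), Mul(-1, 41957)) = Add(Add(Add(-1519, 5884), 11002), -41957) = Add(Add(4365, 11002), -41957) = Add(15367, -41957) = -26590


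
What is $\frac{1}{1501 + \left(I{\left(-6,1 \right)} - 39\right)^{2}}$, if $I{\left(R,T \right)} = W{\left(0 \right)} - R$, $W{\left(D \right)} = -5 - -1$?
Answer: $\frac{1}{2870} \approx 0.00034843$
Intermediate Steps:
$W{\left(D \right)} = -4$ ($W{\left(D \right)} = -5 + 1 = -4$)
$I{\left(R,T \right)} = -4 - R$
$\frac{1}{1501 + \left(I{\left(-6,1 \right)} - 39\right)^{2}} = \frac{1}{1501 + \left(\left(-4 - -6\right) - 39\right)^{2}} = \frac{1}{1501 + \left(\left(-4 + 6\right) - 39\right)^{2}} = \frac{1}{1501 + \left(2 - 39\right)^{2}} = \frac{1}{1501 + \left(-37\right)^{2}} = \frac{1}{1501 + 1369} = \frac{1}{2870}$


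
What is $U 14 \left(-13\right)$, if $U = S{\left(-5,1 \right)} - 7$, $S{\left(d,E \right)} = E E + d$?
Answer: $2002$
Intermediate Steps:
$S{\left(d,E \right)} = d + E^{2}$ ($S{\left(d,E \right)} = E^{2} + d = d + E^{2}$)
$U = -11$ ($U = \left(-5 + 1^{2}\right) - 7 = \left(-5 + 1\right) - 7 = -4 - 7 = -11$)
$U 14 \left(-13\right) = \left(-11\right) 14 \left(-13\right) = \left(-154\right) \left(-13\right) = 2002$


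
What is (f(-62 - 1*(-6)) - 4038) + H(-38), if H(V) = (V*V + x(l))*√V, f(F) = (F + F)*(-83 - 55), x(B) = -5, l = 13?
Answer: 11418 + 1439*I*√38 ≈ 11418.0 + 8870.6*I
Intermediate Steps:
f(F) = -276*F (f(F) = (2*F)*(-138) = -276*F)
H(V) = √V*(-5 + V²) (H(V) = (V*V - 5)*√V = (V² - 5)*√V = (-5 + V²)*√V = √V*(-5 + V²))
(f(-62 - 1*(-6)) - 4038) + H(-38) = (-276*(-62 - 1*(-6)) - 4038) + √(-38)*(-5 + (-38)²) = (-276*(-62 + 6) - 4038) + (I*√38)*(-5 + 1444) = (-276*(-56) - 4038) + (I*√38)*1439 = (15456 - 4038) + 1439*I*√38 = 11418 + 1439*I*√38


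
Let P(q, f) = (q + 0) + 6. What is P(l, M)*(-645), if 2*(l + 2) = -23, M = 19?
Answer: 9675/2 ≈ 4837.5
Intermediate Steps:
l = -27/2 (l = -2 + (½)*(-23) = -2 - 23/2 = -27/2 ≈ -13.500)
P(q, f) = 6 + q (P(q, f) = q + 6 = 6 + q)
P(l, M)*(-645) = (6 - 27/2)*(-645) = -15/2*(-645) = 9675/2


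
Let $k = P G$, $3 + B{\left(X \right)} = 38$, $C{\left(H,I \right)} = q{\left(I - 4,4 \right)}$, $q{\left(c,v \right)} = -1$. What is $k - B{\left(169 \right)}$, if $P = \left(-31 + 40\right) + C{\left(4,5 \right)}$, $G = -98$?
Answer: $-819$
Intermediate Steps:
$C{\left(H,I \right)} = -1$
$P = 8$ ($P = \left(-31 + 40\right) - 1 = 9 - 1 = 8$)
$B{\left(X \right)} = 35$ ($B{\left(X \right)} = -3 + 38 = 35$)
$k = -784$ ($k = 8 \left(-98\right) = -784$)
$k - B{\left(169 \right)} = -784 - 35 = -819$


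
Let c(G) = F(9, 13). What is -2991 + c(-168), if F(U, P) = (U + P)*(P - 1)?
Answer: -2727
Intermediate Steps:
F(U, P) = (-1 + P)*(P + U) (F(U, P) = (P + U)*(-1 + P) = (-1 + P)*(P + U))
c(G) = 264 (c(G) = 13**2 - 1*13 - 1*9 + 13*9 = 169 - 13 - 9 + 117 = 264)
-2991 + c(-168) = -2991 + 264 = -2727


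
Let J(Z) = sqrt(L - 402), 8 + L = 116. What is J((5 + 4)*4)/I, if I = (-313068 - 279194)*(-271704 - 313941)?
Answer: 7*I*sqrt(6)/346855278990 ≈ 4.9434e-11*I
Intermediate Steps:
L = 108 (L = -8 + 116 = 108)
I = 346855278990 (I = -592262*(-585645) = 346855278990)
J(Z) = 7*I*sqrt(6) (J(Z) = sqrt(108 - 402) = sqrt(-294) = 7*I*sqrt(6))
J((5 + 4)*4)/I = (7*I*sqrt(6))/346855278990 = (7*I*sqrt(6))*(1/346855278990) = 7*I*sqrt(6)/346855278990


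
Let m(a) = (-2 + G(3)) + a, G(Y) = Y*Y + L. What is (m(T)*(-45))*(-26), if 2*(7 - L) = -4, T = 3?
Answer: 22230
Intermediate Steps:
L = 9 (L = 7 - ½*(-4) = 7 + 2 = 9)
G(Y) = 9 + Y² (G(Y) = Y*Y + 9 = Y² + 9 = 9 + Y²)
m(a) = 16 + a (m(a) = (-2 + (9 + 3²)) + a = (-2 + (9 + 9)) + a = (-2 + 18) + a = 16 + a)
(m(T)*(-45))*(-26) = ((16 + 3)*(-45))*(-26) = (19*(-45))*(-26) = -855*(-26) = 22230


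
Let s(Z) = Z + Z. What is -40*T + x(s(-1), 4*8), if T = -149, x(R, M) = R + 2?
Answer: 5960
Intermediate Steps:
s(Z) = 2*Z
x(R, M) = 2 + R
-40*T + x(s(-1), 4*8) = -40*(-149) + (2 + 2*(-1)) = 5960 + (2 - 2) = 5960 + 0 = 5960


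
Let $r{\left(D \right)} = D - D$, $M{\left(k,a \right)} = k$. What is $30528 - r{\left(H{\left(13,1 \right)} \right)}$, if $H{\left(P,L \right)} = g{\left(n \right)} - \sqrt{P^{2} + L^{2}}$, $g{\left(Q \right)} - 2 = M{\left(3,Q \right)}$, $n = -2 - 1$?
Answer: $30528$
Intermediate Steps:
$n = -3$
$g{\left(Q \right)} = 5$ ($g{\left(Q \right)} = 2 + 3 = 5$)
$H{\left(P,L \right)} = 5 - \sqrt{L^{2} + P^{2}}$ ($H{\left(P,L \right)} = 5 - \sqrt{P^{2} + L^{2}} = 5 - \sqrt{L^{2} + P^{2}}$)
$r{\left(D \right)} = 0$
$30528 - r{\left(H{\left(13,1 \right)} \right)} = 30528 - 0 = 30528 + 0 = 30528$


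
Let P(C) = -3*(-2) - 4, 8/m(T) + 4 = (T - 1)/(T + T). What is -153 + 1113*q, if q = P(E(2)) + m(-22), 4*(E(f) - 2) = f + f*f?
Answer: -24869/51 ≈ -487.63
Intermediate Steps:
m(T) = 8/(-4 + (-1 + T)/(2*T)) (m(T) = 8/(-4 + (T - 1)/(T + T)) = 8/(-4 + (-1 + T)/((2*T))) = 8/(-4 + (-1 + T)*(1/(2*T))) = 8/(-4 + (-1 + T)/(2*T)))
E(f) = 2 + f/4 + f**2/4 (E(f) = 2 + (f + f*f)/4 = 2 + (f + f**2)/4 = 2 + (f/4 + f**2/4) = 2 + f/4 + f**2/4)
P(C) = 2 (P(C) = 6 - 4 = 2)
q = -46/153 (q = 2 - 16*(-22)/(1 + 7*(-22)) = 2 - 16*(-22)/(1 - 154) = 2 - 16*(-22)/(-153) = 2 - 16*(-22)*(-1/153) = 2 - 352/153 = -46/153 ≈ -0.30065)
-153 + 1113*q = -153 + 1113*(-46/153) = -153 - 17066/51 = -24869/51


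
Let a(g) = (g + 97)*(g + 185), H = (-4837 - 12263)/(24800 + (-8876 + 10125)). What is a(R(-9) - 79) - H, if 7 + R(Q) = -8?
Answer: 125061/457 ≈ 273.66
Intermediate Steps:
R(Q) = -15 (R(Q) = -7 - 8 = -15)
H = -300/457 (H = -17100/(24800 + 1249) = -17100/26049 = -17100*1/26049 = -300/457 ≈ -0.65646)
a(g) = (97 + g)*(185 + g)
a(R(-9) - 79) - H = (17945 + (-15 - 79)² + 282*(-15 - 79)) - 1*(-300/457) = (17945 + (-94)² + 282*(-94)) + 300/457 = (17945 + 8836 - 26508) + 300/457 = 273 + 300/457 = 125061/457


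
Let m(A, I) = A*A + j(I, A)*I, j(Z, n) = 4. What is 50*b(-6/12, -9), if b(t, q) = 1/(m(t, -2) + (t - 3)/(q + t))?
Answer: -3800/561 ≈ -6.7736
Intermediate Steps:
m(A, I) = A**2 + 4*I (m(A, I) = A*A + 4*I = A**2 + 4*I)
b(t, q) = 1/(-8 + t**2 + (-3 + t)/(q + t)) (b(t, q) = 1/((t**2 + 4*(-2)) + (t - 3)/(q + t)) = 1/((t**2 - 8) + (-3 + t)/(q + t)) = 1/((-8 + t**2) + (-3 + t)/(q + t)) = 1/(-8 + t**2 + (-3 + t)/(q + t)))
50*b(-6/12, -9) = 50*((-9 - 6/12)/(-3 - 6/12 - 9*(-8 + (-6/12)**2) + (-6/12)*(-8 + (-6/12)**2))) = 50*((-9 - 6*1/12)/(-3 - 6*1/12 - 9*(-8 + (-6*1/12)**2) + (-6*1/12)*(-8 + (-6*1/12)**2))) = 50*((-9 - 1/2)/(-3 - 1/2 - 9*(-8 + (-1/2)**2) - (-8 + (-1/2)**2)/2)) = 50*(-19/2/(-3 - 1/2 - 9*(-8 + 1/4) - (-8 + 1/4)/2)) = 50*(-19/2/(-3 - 1/2 - 9*(-31/4) - 1/2*(-31/4))) = 50*(-19/2/(-3 - 1/2 + 279/4 + 31/8)) = 50*(-19/2/(561/8)) = 50*((8/561)*(-19/2)) = 50*(-76/561) = -3800/561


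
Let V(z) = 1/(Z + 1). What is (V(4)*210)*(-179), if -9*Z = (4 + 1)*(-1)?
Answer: -24165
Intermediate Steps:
Z = 5/9 (Z = -(4 + 1)*(-1)/9 = -5*(-1)/9 = -⅑*(-5) = 5/9 ≈ 0.55556)
V(z) = 9/14 (V(z) = 1/(5/9 + 1) = 1/(14/9) = 9/14)
(V(4)*210)*(-179) = ((9/14)*210)*(-179) = 135*(-179) = -24165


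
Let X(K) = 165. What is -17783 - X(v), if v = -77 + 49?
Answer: -17948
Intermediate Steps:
v = -28
-17783 - X(v) = -17783 - 1*165 = -17783 - 165 = -17948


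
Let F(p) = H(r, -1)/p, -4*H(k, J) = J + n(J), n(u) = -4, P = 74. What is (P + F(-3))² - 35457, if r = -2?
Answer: -4326119/144 ≈ -30043.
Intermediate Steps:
H(k, J) = 1 - J/4 (H(k, J) = -(J - 4)/4 = -(-4 + J)/4 = 1 - J/4)
F(p) = 5/(4*p) (F(p) = (1 - ¼*(-1))/p = (1 + ¼)/p = 5/(4*p))
(P + F(-3))² - 35457 = (74 + (5/4)/(-3))² - 35457 = (74 + (5/4)*(-⅓))² - 35457 = (74 - 5/12)² - 35457 = (883/12)² - 35457 = 779689/144 - 35457 = -4326119/144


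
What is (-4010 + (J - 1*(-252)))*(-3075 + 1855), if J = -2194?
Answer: 7261440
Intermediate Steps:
(-4010 + (J - 1*(-252)))*(-3075 + 1855) = (-4010 + (-2194 - 1*(-252)))*(-3075 + 1855) = (-4010 + (-2194 + 252))*(-1220) = (-4010 - 1942)*(-1220) = -5952*(-1220) = 7261440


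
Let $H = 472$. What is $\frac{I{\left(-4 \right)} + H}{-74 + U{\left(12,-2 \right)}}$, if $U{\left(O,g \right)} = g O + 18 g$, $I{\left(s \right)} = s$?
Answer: $- \frac{234}{67} \approx -3.4925$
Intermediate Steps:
$U{\left(O,g \right)} = 18 g + O g$ ($U{\left(O,g \right)} = O g + 18 g = 18 g + O g$)
$\frac{I{\left(-4 \right)} + H}{-74 + U{\left(12,-2 \right)}} = \frac{-4 + 472}{-74 - 2 \left(18 + 12\right)} = \frac{468}{-74 - 60} = \frac{468}{-134} = 468 \left(- \frac{1}{134}\right) = - \frac{234}{67}$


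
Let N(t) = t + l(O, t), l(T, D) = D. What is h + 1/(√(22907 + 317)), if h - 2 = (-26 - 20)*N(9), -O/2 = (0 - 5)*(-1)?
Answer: -826 + √5806/11612 ≈ -825.99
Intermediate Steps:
O = -10 (O = -2*(0 - 5)*(-1) = -(-10)*(-1) = -2*5 = -10)
N(t) = 2*t (N(t) = t + t = 2*t)
h = -826 (h = 2 + (-26 - 20)*(2*9) = 2 - 46*18 = 2 - 828 = -826)
h + 1/(√(22907 + 317)) = -826 + 1/(√(22907 + 317)) = -826 + 1/(√23224) = -826 + 1/(2*√5806) = -826 + √5806/11612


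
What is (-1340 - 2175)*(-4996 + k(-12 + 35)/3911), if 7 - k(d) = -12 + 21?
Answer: 68680843370/3911 ≈ 1.7561e+7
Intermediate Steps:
k(d) = -2 (k(d) = 7 - (-12 + 21) = 7 - 1*9 = 7 - 9 = -2)
(-1340 - 2175)*(-4996 + k(-12 + 35)/3911) = (-1340 - 2175)*(-4996 - 2/3911) = -3515*(-4996 - 2*1/3911) = -3515*(-4996 - 2/3911) = -3515*(-19539358/3911) = 68680843370/3911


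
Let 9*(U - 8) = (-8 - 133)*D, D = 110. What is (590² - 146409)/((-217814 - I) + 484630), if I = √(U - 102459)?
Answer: 23063308224/30510378013 + 28813*I*√937569/30510378013 ≈ 0.75592 + 0.00091441*I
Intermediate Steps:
U = -5146/3 (U = 8 + ((-8 - 133)*110)/9 = 8 + (-141*110)/9 = 8 + (⅑)*(-15510) = 8 - 5170/3 = -5146/3 ≈ -1715.3)
I = I*√937569/3 (I = √(-5146/3 - 102459) = √(-312523/3) = I*√937569/3 ≈ 322.76*I)
(590² - 146409)/((-217814 - I) + 484630) = (590² - 146409)/((-217814 - I*√937569/3) + 484630) = (348100 - 146409)/((-217814 - I*√937569/3) + 484630) = 201691/(266816 - I*√937569/3)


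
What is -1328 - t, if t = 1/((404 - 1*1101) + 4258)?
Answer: -4729009/3561 ≈ -1328.0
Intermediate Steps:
t = 1/3561 (t = 1/((404 - 1101) + 4258) = 1/(-697 + 4258) = 1/3561 ≈ 0.00028082)
-1328 - t = -1328 - 1*1/3561 = -1328 - 1/3561 = -4729009/3561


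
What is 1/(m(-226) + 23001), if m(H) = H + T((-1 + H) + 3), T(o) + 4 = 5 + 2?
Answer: 1/22778 ≈ 4.3902e-5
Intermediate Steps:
T(o) = 3 (T(o) = -4 + (5 + 2) = -4 + 7 = 3)
m(H) = 3 + H (m(H) = H + 3 = 3 + H)
1/(m(-226) + 23001) = 1/((3 - 226) + 23001) = 1/(-223 + 23001) = 1/22778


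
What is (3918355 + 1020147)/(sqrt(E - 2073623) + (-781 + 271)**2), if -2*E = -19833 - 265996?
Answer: 856336246800/45102627139 - 4938502*I*sqrt(7722834)/135307881417 ≈ 18.986 - 0.10143*I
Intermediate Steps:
E = 285829/2 (E = -(-19833 - 265996)/2 = -1/2*(-285829) = 285829/2 ≈ 1.4291e+5)
(3918355 + 1020147)/(sqrt(E - 2073623) + (-781 + 271)**2) = (3918355 + 1020147)/(sqrt(285829/2 - 2073623) + (-781 + 271)**2) = 4938502/(sqrt(-3861417/2) + (-510)**2) = 4938502/(I*sqrt(7722834)/2 + 260100) = 4938502/(260100 + I*sqrt(7722834)/2)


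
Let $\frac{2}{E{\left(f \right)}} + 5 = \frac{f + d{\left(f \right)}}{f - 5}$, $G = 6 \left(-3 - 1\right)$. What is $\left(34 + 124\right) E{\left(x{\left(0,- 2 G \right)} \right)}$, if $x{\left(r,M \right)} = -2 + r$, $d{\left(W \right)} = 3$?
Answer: $- \frac{553}{9} \approx -61.444$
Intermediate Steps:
$G = -24$ ($G = 6 \left(-4\right) = -24$)
$E{\left(f \right)} = \frac{2}{-5 + \frac{3 + f}{-5 + f}}$ ($E{\left(f \right)} = \frac{2}{-5 + \frac{f + 3}{f - 5}} = \frac{2}{-5 + \frac{3 + f}{-5 + f}}$)
$\left(34 + 124\right) E{\left(x{\left(0,- 2 G \right)} \right)} = \left(34 + 124\right) \frac{-5 + \left(-2 + 0\right)}{2 \left(7 - \left(-2 + 0\right)\right)} = 158 \frac{-5 - 2}{2 \left(7 - -2\right)} = 158 \cdot \frac{1}{2} \frac{1}{7 + 2} \left(-7\right) = 158 \cdot \frac{1}{2} \cdot \frac{1}{9} \left(-7\right) = 158 \left(- \frac{7}{18}\right) = - \frac{553}{9}$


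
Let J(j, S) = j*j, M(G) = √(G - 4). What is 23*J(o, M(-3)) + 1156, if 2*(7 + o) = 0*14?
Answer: 2283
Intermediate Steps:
M(G) = √(-4 + G)
o = -7 (o = -7 + (0*14)/2 = -7 + (½)*0 = -7 + 0 = -7)
J(j, S) = j²
23*J(o, M(-3)) + 1156 = 23*(-7)² + 1156 = 23*49 + 1156 = 1127 + 1156 = 2283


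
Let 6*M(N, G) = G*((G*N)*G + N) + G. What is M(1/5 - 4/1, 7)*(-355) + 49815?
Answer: 256185/2 ≈ 1.2809e+5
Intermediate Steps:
M(N, G) = G/6 + G*(N + N*G²)/6 (M(N, G) = (G*((G*N)*G + N) + G)/6 = (G*(N*G² + N) + G)/6 = (G*(N + N*G²) + G)/6 = (G + G*(N + N*G²))/6 = G/6 + G*(N + N*G²)/6)
M(1/5 - 4/1, 7)*(-355) + 49815 = ((⅙)*7*(1 + (1/5 - 4/1) + (1/5 - 4/1)*7²))*(-355) + 49815 = ((⅙)*7*(1 + (1*(⅕) - 4*1) + (1*(⅕) - 4*1)*49))*(-355) + 49815 = ((⅙)*7*(1 + (⅕ - 4) + (⅕ - 4)*49))*(-355) + 49815 = ((⅙)*7*(1 - 19/5 - 19/5*49))*(-355) + 49815 = ((⅙)*7*(1 - 19/5 - 931/5))*(-355) + 49815 = ((⅙)*7*(-189))*(-355) + 49815 = -441/2*(-355) + 49815 = 156555/2 + 49815 = 256185/2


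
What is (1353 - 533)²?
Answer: 672400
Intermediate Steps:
(1353 - 533)² = 820² = 672400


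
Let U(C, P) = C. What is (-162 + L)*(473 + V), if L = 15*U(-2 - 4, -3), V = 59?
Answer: -134064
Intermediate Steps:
L = -90 (L = 15*(-2 - 4) = 15*(-6) = -90)
(-162 + L)*(473 + V) = (-162 - 90)*(473 + 59) = -252*532 = -134064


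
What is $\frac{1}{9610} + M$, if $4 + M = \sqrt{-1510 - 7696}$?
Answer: $- \frac{38439}{9610} + i \sqrt{9206} \approx -3.9999 + 95.948 i$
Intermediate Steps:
$M = -4 + i \sqrt{9206}$ ($M = -4 + \sqrt{-1510 - 7696} = -4 + \sqrt{-9206} = -4 + i \sqrt{9206} \approx -4.0 + 95.948 i$)
$\frac{1}{9610} + M = \frac{1}{9610} - \left(4 - i \sqrt{9206}\right) = - \frac{38439}{9610} + i \sqrt{9206}$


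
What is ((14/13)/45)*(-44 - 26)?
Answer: -196/117 ≈ -1.6752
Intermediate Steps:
((14/13)/45)*(-44 - 26) = ((14*(1/13))*(1/45))*(-70) = ((14/13)*(1/45))*(-70) = (14/585)*(-70) = -196/117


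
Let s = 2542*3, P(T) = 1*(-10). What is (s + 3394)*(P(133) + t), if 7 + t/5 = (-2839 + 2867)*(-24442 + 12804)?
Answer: -17955602300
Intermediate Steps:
t = -1629355 (t = -35 + 5*((-2839 + 2867)*(-24442 + 12804)) = -35 + 5*(28*(-11638)) = -35 + 5*(-325864) = -35 - 1629320 = -1629355)
P(T) = -10
s = 7626
(s + 3394)*(P(133) + t) = (7626 + 3394)*(-10 - 1629355) = 11020*(-1629365) = -17955602300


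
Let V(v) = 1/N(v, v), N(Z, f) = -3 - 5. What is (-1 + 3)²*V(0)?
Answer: -½ ≈ -0.50000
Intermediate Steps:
N(Z, f) = -8
V(v) = -⅛ (V(v) = 1/(-8) = -⅛)
(-1 + 3)²*V(0) = (-1 + 3)²*(-⅛) = 2²*(-⅛) = 4*(-⅛) = -½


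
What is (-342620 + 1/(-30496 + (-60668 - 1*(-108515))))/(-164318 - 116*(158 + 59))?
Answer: 5944799619/3287840990 ≈ 1.8081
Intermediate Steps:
(-342620 + 1/(-30496 + (-60668 - 1*(-108515))))/(-164318 - 116*(158 + 59)) = (-342620 + 1/(-30496 + (-60668 + 108515)))/(-164318 - 116*217) = (-342620 + 1/(-30496 + 47847))/(-164318 - 25172) = (-342620 + 1/17351)/(-189490) = (-342620 + 1/17351)*(-1/189490) = -5944799619/17351*(-1/189490) = 5944799619/3287840990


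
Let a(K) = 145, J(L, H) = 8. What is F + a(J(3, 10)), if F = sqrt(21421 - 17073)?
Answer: 145 + 2*sqrt(1087) ≈ 210.94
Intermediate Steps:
F = 2*sqrt(1087) (F = sqrt(4348) = 2*sqrt(1087) ≈ 65.939)
F + a(J(3, 10)) = 2*sqrt(1087) + 145 = 145 + 2*sqrt(1087)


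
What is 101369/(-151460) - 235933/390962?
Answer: -37682919579/29607552260 ≈ -1.2727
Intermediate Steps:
101369/(-151460) - 235933/390962 = 101369*(-1/151460) - 235933*1/390962 = -101369/151460 - 235933/390962 = -37682919579/29607552260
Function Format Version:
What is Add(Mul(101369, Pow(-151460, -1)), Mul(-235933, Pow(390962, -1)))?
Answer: Rational(-37682919579, 29607552260) ≈ -1.2727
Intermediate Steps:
Add(Mul(101369, Pow(-151460, -1)), Mul(-235933, Pow(390962, -1))) = Add(Mul(101369, Rational(-1, 151460)), Mul(-235933, Rational(1, 390962))) = Add(Rational(-101369, 151460), Rational(-235933, 390962)) = Rational(-37682919579, 29607552260)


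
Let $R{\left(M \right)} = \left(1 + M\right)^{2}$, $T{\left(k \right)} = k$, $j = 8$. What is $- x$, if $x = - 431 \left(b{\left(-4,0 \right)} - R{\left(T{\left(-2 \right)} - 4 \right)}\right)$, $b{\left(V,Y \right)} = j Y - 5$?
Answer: $-12930$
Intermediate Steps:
$b{\left(V,Y \right)} = -5 + 8 Y$ ($b{\left(V,Y \right)} = 8 Y - 5 = -5 + 8 Y$)
$x = 12930$ ($x = - 431 \left(\left(-5 + 8 \cdot 0\right) - \left(1 - 6\right)^{2}\right) = - 431 \left(\left(-5 + 0\right) - \left(1 - 6\right)^{2}\right) = - 431 \left(-5 - \left(1 - 6\right)^{2}\right) = - 431 \left(-5 - \left(-5\right)^{2}\right) = - 431 \left(-5 - 25\right) = \left(-431\right) \left(-30\right) = 12930$)
$- x = \left(-1\right) 12930 = -12930$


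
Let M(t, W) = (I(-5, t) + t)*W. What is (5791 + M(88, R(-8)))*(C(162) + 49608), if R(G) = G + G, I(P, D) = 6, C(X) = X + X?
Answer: 214058484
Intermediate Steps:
C(X) = 2*X
R(G) = 2*G
M(t, W) = W*(6 + t) (M(t, W) = (6 + t)*W = W*(6 + t))
(5791 + M(88, R(-8)))*(C(162) + 49608) = (5791 + (2*(-8))*(6 + 88))*(2*162 + 49608) = (5791 - 16*94)*(324 + 49608) = (5791 - 1504)*49932 = 4287*49932 = 214058484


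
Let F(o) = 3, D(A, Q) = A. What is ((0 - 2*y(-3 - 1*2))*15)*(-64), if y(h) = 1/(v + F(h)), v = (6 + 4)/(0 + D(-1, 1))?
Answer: -1920/7 ≈ -274.29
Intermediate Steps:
v = -10 (v = (6 + 4)/(0 - 1) = 10/(-1) = 10*(-1) = -10)
y(h) = -⅐ (y(h) = 1/(-10 + 3) = 1/(-7) = -⅐)
((0 - 2*y(-3 - 1*2))*15)*(-64) = ((0 - 2*(-⅐))*15)*(-64) = ((0 + 2/7)*15)*(-64) = ((2/7)*15)*(-64) = (30/7)*(-64) = -1920/7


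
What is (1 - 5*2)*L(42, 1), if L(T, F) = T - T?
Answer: 0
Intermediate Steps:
L(T, F) = 0
(1 - 5*2)*L(42, 1) = (1 - 5*2)*0 = (1 - 10)*0 = -9*0 = 0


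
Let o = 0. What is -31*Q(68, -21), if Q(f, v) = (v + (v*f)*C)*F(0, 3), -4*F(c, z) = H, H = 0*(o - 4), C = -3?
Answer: 0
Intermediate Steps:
H = 0 (H = 0*(0 - 4) = 0*(-4) = 0)
F(c, z) = 0 (F(c, z) = -¼*0 = 0)
Q(f, v) = 0 (Q(f, v) = (v + (v*f)*(-3))*0 = (v + (f*v)*(-3))*0 = (v - 3*f*v)*0 = 0)
-31*Q(68, -21) = -31*0 = 0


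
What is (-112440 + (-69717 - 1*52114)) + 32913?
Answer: -201358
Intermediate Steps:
(-112440 + (-69717 - 1*52114)) + 32913 = (-112440 + (-69717 - 52114)) + 32913 = (-112440 - 121831) + 32913 = -234271 + 32913 = -201358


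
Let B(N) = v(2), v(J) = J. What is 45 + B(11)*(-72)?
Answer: -99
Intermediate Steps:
B(N) = 2
45 + B(11)*(-72) = 45 + 2*(-72) = 45 - 144 = -99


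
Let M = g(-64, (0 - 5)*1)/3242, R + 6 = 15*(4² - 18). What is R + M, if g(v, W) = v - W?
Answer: -116771/3242 ≈ -36.018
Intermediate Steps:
R = -36 (R = -6 + 15*(4² - 18) = -6 + 15*(16 - 18) = -6 + 15*(-2) = -6 - 30 = -36)
M = -59/3242 (M = (-64 - (0 - 5))/3242 = (-64 - (-5))*(1/3242) = (-64 - 1*(-5))*(1/3242) = (-64 + 5)*(1/3242) = -59*1/3242 = -59/3242 ≈ -0.018199)
R + M = -36 - 59/3242 = -116771/3242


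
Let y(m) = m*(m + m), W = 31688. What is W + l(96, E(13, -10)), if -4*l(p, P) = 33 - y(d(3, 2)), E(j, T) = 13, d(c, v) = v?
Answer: 126727/4 ≈ 31682.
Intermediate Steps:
y(m) = 2*m² (y(m) = m*(2*m) = 2*m²)
l(p, P) = -25/4 (l(p, P) = -(33 - 2*2²)/4 = -(33 - 2*4)/4 = -(33 - 1*8)/4 = -(33 - 8)/4 = -¼*25 = -25/4)
W + l(96, E(13, -10)) = 31688 - 25/4 = 126727/4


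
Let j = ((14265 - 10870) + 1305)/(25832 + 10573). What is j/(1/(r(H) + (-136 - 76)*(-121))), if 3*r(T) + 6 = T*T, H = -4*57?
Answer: 13466440/2427 ≈ 5548.6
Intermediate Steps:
H = -228
j = 940/7281 (j = (3395 + 1305)/36405 = 4700*(1/36405) = 940/7281 ≈ 0.12910)
r(T) = -2 + T²/3 (r(T) = -2 + (T*T)/3 = -2 + T²/3)
j/(1/(r(H) + (-136 - 76)*(-121))) = 940/(7281*(1/((-2 + (⅓)*(-228)²) + (-136 - 76)*(-121)))) = 940/(7281*(1/((-2 + (⅓)*51984) - 212*(-121)))) = 940/(7281*(1/((-2 + 17328) + 25652))) = 940/(7281*(1/(17326 + 25652))) = 940/(7281*(1/42978)) = (940/7281)*42978 = 13466440/2427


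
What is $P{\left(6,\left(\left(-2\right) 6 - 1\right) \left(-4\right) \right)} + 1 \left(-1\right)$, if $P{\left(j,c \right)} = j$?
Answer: $5$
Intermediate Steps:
$P{\left(6,\left(\left(-2\right) 6 - 1\right) \left(-4\right) \right)} + 1 \left(-1\right) = 6 + 1 \left(-1\right) = 6 - 1 = 5$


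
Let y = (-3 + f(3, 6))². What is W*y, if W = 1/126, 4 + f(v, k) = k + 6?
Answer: 25/126 ≈ 0.19841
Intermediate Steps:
f(v, k) = 2 + k (f(v, k) = -4 + (k + 6) = -4 + (6 + k) = 2 + k)
y = 25 (y = (-3 + (2 + 6))² = (-3 + 8)² = 5² = 25)
W = 1/126 ≈ 0.0079365
W*y = (1/126)*25 = 25/126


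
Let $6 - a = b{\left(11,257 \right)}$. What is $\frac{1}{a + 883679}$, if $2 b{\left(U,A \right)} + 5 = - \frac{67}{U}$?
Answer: $\frac{11}{9720596} \approx 1.1316 \cdot 10^{-6}$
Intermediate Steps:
$b{\left(U,A \right)} = - \frac{5}{2} - \frac{67}{2 U}$ ($b{\left(U,A \right)} = - \frac{5}{2} + \frac{\left(-67\right) \frac{1}{U}}{2} = - \frac{5}{2} - \frac{67}{2 U}$)
$a = \frac{127}{11}$ ($a = 6 - \frac{-67 - 55}{2 \cdot 11} = 6 - \frac{1}{2} \cdot \frac{1}{11} \left(-67 - 55\right) = 6 - \frac{1}{2} \cdot \frac{1}{11} \left(-122\right) = 6 - - \frac{61}{11} = 6 + \frac{61}{11} = \frac{127}{11} \approx 11.545$)
$\frac{1}{a + 883679} = \frac{1}{\frac{127}{11} + 883679} = \frac{1}{\frac{9720596}{11}} = \frac{11}{9720596}$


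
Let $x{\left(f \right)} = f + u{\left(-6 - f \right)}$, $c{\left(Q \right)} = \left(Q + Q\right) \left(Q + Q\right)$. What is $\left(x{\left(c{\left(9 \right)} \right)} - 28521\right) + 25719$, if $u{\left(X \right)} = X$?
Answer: $-2808$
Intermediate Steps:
$c{\left(Q \right)} = 4 Q^{2}$ ($c{\left(Q \right)} = 2 Q 2 Q = 4 Q^{2}$)
$x{\left(f \right)} = -6$ ($x{\left(f \right)} = f - \left(6 + f\right) = -6$)
$\left(x{\left(c{\left(9 \right)} \right)} - 28521\right) + 25719 = \left(-6 - 28521\right) + 25719 = -28527 + 25719 = -2808$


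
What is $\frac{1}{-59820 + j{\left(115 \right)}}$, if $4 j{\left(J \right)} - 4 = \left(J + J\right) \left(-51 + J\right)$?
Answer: $- \frac{1}{56139} \approx -1.7813 \cdot 10^{-5}$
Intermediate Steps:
$j{\left(J \right)} = 1 + \frac{J \left(-51 + J\right)}{2}$ ($j{\left(J \right)} = 1 + \frac{\left(J + J\right) \left(-51 + J\right)}{4} = 1 + \frac{2 J \left(-51 + J\right)}{4} = 1 + \frac{J \left(-51 + J\right)}{2}$)
$\frac{1}{-59820 + j{\left(115 \right)}} = \frac{1}{-59820 + \left(1 + \frac{115^{2}}{2} - \frac{5865}{2}\right)} = \frac{1}{-59820 + \left(1 + \frac{1}{2} \cdot 13225 - \frac{5865}{2}\right)} = \frac{1}{-59820 + \left(1 + \frac{13225}{2} - \frac{5865}{2}\right)} = \frac{1}{-59820 + 3681} = \frac{1}{-56139} = - \frac{1}{56139}$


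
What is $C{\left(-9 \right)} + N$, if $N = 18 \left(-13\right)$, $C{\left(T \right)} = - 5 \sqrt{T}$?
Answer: $-234 - 15 i \approx -234.0 - 15.0 i$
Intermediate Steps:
$N = -234$
$C{\left(-9 \right)} + N = - 5 \sqrt{-9} - 234 = - 5 \cdot 3 i - 234 = - 15 i - 234 = -234 - 15 i$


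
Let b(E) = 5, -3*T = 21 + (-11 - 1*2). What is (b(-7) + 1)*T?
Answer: -16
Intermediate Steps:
T = -8/3 (T = -(21 + (-11 - 1*2))/3 = -(21 + (-11 - 2))/3 = -(21 - 13)/3 = -⅓*8 = -8/3 ≈ -2.6667)
(b(-7) + 1)*T = (5 + 1)*(-8/3) = 6*(-8/3) = -16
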